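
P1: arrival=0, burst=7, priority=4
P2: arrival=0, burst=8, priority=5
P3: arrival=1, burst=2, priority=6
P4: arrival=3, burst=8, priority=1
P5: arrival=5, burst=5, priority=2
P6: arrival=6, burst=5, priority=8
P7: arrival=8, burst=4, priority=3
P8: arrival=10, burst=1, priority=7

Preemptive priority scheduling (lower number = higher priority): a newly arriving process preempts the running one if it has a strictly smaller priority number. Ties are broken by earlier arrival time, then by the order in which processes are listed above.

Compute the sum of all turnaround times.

Gantt: | P1 0-3 | P4 3-11 | P5 11-16 | P7 16-20 | P1 20-24 | P2 24-32 | P3 32-34 | P8 34-35 | P6 35-40 |
Completion: P1=24  P2=32  P3=34  P4=11  P5=16  P6=40  P7=20  P8=35
Turnaround (C−A): P1=24  P2=32  P3=33  P4=8  P5=11  P6=34  P7=12  P8=25
Turnaround = completion − arrival: P1=24, P2=32, P3=33, P4=8, P5=11, P6=34, P7=12, P8=25
Total turnaround = 24 + 32 + 33 + 8 + 11 + 34 + 12 + 25 = 179

179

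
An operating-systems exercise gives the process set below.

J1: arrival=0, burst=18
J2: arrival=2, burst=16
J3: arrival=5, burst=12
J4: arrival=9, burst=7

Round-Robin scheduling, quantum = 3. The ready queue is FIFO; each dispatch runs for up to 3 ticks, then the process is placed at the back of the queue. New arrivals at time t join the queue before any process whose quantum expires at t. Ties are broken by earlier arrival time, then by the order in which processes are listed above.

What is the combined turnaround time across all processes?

175

Schedule: | J1 0-3 | J2 3-6 | J1 6-9 | J3 9-12 | J2 12-15 | J4 15-18 | J1 18-21 | J3 21-24 | J2 24-27 | J4 27-30 | J1 30-33 | J3 33-36 | J2 36-39 | J4 39-40 | J1 40-43 | J3 43-46 | J2 46-49 | J1 49-52 | J2 52-53 |
Completion: J1=52  J2=53  J3=46  J4=40
Turnaround = completion − arrival: J1=52, J2=51, J3=41, J4=31
Total turnaround = 52 + 51 + 41 + 31 = 175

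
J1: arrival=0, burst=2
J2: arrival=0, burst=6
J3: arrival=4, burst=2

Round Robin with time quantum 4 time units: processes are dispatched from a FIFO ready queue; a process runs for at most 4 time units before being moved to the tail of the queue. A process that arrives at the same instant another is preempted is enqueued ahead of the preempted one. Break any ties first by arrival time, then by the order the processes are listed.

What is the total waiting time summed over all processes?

Schedule: | J1 0-2 | J2 2-6 | J3 6-8 | J2 8-10 |
Completion: J1=2  J2=10  J3=8
Waiting = turnaround − burst: J1=0, J2=4, J3=2
Total waiting = 0 + 4 + 2 = 6

6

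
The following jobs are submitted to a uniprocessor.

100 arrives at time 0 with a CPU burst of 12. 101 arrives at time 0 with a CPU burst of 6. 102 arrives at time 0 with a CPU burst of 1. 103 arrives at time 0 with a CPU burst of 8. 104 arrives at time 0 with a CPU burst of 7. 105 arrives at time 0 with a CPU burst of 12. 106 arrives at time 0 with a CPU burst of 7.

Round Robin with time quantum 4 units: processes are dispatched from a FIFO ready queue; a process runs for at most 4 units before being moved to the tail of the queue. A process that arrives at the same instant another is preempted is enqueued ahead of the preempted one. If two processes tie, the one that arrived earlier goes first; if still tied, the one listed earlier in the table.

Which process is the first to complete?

Timeline: | 100 0-4 | 101 4-8 | 102 8-9 | 103 9-13 | 104 13-17 | 105 17-21 | 106 21-25 | 100 25-29 | 101 29-31 | 103 31-35 | 104 35-38 | 105 38-42 | 106 42-45 | 100 45-49 | 105 49-53 |
Completion: 100=49  101=31  102=9  103=35  104=38  105=53  106=45
Finish order: 102 → 101 → 103 → 104 → 106 → 100 → 105

102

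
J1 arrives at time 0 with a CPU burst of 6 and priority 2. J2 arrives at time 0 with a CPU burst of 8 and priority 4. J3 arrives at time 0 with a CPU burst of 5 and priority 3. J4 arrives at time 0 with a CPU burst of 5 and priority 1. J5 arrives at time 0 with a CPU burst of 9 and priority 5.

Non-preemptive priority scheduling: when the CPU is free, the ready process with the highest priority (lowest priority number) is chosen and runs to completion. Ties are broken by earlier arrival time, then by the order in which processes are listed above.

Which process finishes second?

Gantt: | J4 0-5 | J1 5-11 | J3 11-16 | J2 16-24 | J5 24-33 |
Completion: J1=11  J2=24  J3=16  J4=5  J5=33
Turnaround (C−A): J1=11  J2=24  J3=16  J4=5  J5=33
Finish order: J4 → J1 → J3 → J2 → J5

J1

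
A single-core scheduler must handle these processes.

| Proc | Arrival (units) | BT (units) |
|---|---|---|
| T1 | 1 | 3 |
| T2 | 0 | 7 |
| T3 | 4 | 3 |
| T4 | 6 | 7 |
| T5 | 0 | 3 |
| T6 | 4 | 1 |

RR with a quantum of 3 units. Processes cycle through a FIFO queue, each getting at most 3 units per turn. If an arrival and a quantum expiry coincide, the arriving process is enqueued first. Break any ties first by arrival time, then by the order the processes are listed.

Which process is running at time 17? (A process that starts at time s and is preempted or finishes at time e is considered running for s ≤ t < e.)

T4

Schedule: | T2 0-3 | T5 3-6 | T1 6-9 | T2 9-12 | T3 12-15 | T6 15-16 | T4 16-19 | T2 19-20 | T4 20-24 |
Completion: T1=9  T2=20  T3=15  T4=24  T5=6  T6=16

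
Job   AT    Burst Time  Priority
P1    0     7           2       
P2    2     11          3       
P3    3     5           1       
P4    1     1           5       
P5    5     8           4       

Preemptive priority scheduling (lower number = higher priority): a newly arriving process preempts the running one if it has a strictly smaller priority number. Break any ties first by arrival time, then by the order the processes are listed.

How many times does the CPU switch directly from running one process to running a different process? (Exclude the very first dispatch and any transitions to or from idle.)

5

Schedule: | P1 0-3 | P3 3-8 | P1 8-12 | P2 12-23 | P5 23-31 | P4 31-32 |
Completion: P1=12  P2=23  P3=8  P4=32  P5=31
Turnaround (C−A): P1=12  P2=21  P3=5  P4=31  P5=26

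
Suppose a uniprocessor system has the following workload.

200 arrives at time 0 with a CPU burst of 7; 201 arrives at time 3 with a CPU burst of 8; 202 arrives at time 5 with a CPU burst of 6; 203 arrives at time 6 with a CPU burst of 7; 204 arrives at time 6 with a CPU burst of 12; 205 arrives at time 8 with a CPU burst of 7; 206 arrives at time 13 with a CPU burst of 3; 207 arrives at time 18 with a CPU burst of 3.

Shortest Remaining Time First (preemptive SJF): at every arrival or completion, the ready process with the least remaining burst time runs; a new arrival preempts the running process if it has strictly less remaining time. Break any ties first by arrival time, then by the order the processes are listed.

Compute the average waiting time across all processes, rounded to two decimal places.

12.25

Gantt: | 200 0-7 | 202 7-13 | 206 13-16 | 203 16-18 | 207 18-21 | 203 21-26 | 205 26-33 | 201 33-41 | 204 41-53 |
Completion: 200=7  201=41  202=13  203=26  204=53  205=33  206=16  207=21
Turnaround (C−A): 200=7  201=38  202=8  203=20  204=47  205=25  206=3  207=3
Waiting times: 200=0, 201=30, 202=2, 203=13, 204=35, 205=18, 206=0, 207=0
Average waiting = (0+30+2+13+35+18+0+0) / 8 = 98/8 = 12.25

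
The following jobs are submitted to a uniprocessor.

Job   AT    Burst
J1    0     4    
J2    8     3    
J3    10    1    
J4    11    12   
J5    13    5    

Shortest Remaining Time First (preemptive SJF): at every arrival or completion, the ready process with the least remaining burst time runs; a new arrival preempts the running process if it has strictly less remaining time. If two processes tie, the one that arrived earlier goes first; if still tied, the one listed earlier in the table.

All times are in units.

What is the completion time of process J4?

Gantt: | J1 0-4 | idle 4-8 | J2 8-11 | J3 11-12 | J4 12-13 | J5 13-18 | J4 18-29 |
Completion: J1=4  J2=11  J3=12  J4=29  J5=18
Turnaround (C−A): J1=4  J2=3  J3=2  J4=18  J5=5

29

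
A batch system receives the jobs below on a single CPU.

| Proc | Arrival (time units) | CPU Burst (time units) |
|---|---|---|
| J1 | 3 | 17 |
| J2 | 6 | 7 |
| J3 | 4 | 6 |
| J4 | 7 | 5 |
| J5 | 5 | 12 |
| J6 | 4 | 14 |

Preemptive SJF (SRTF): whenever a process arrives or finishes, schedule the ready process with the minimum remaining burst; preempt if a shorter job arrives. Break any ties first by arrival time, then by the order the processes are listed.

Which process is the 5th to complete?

J6

Gantt: | idle 0-3 | J1 3-4 | J3 4-10 | J4 10-15 | J2 15-22 | J5 22-34 | J6 34-48 | J1 48-64 |
Completion: J1=64  J2=22  J3=10  J4=15  J5=34  J6=48
Turnaround (C−A): J1=61  J2=16  J3=6  J4=8  J5=29  J6=44
Finish order: J3 → J4 → J2 → J5 → J6 → J1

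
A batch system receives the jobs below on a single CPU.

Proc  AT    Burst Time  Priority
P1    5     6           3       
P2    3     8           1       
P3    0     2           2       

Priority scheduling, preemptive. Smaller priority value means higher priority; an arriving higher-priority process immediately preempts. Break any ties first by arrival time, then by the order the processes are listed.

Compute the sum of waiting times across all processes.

6

Gantt: | P3 0-2 | idle 2-3 | P2 3-11 | P1 11-17 |
Completion: P1=17  P2=11  P3=2
Turnaround (C−A): P1=12  P2=8  P3=2
Waiting = turnaround − burst: P1=6, P2=0, P3=0
Total waiting = 6 + 0 + 0 = 6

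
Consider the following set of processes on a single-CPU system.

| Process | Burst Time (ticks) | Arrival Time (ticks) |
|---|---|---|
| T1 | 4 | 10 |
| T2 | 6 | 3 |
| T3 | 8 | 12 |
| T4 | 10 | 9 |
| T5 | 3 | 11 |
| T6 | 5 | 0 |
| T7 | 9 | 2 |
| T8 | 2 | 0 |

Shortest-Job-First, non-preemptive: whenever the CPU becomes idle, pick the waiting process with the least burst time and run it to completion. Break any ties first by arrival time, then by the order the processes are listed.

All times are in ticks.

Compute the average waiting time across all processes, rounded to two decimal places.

Schedule: | T8 0-2 | T6 2-7 | T2 7-13 | T5 13-16 | T1 16-20 | T3 20-28 | T7 28-37 | T4 37-47 |
Completion: T1=20  T2=13  T3=28  T4=47  T5=16  T6=7  T7=37  T8=2
Turnaround (C−A): T1=10  T2=10  T3=16  T4=38  T5=5  T6=7  T7=35  T8=2
Waiting times: T1=6, T2=4, T3=8, T4=28, T5=2, T6=2, T7=26, T8=0
Average waiting = (6+4+8+28+2+2+26+0) / 8 = 76/8 = 9.50

9.50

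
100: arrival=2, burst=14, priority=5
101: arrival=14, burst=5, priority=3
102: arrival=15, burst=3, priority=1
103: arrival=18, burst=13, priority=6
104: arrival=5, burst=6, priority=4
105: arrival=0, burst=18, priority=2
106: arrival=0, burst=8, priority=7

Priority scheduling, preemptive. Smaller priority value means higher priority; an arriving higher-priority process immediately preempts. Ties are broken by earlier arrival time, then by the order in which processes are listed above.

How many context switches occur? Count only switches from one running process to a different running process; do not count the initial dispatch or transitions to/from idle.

Timeline: | 105 0-15 | 102 15-18 | 105 18-21 | 101 21-26 | 104 26-32 | 100 32-46 | 103 46-59 | 106 59-67 |
Completion: 100=46  101=26  102=18  103=59  104=32  105=21  106=67

7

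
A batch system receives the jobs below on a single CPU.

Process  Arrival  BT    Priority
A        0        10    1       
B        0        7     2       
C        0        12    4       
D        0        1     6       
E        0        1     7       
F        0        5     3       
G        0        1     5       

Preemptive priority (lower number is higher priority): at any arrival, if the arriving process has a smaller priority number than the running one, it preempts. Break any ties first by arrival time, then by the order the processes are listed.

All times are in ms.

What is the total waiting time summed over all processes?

154

Timeline: | A 0-10 | B 10-17 | F 17-22 | C 22-34 | G 34-35 | D 35-36 | E 36-37 |
Completion: A=10  B=17  C=34  D=36  E=37  F=22  G=35
Turnaround (C−A): A=10  B=17  C=34  D=36  E=37  F=22  G=35
Waiting = turnaround − burst: A=0, B=10, C=22, D=35, E=36, F=17, G=34
Total waiting = 0 + 10 + 22 + 35 + 36 + 17 + 34 = 154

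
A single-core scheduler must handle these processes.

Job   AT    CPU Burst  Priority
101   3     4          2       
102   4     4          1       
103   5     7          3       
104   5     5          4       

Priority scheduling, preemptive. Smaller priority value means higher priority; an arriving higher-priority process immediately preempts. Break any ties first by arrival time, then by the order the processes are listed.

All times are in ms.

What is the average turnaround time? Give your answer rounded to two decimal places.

Timeline: | idle 0-3 | 101 3-4 | 102 4-8 | 101 8-11 | 103 11-18 | 104 18-23 |
Completion: 101=11  102=8  103=18  104=23
Turnaround times: 101=8, 102=4, 103=13, 104=18
Average turnaround = (8+4+13+18) / 4 = 43/4 = 10.75

10.75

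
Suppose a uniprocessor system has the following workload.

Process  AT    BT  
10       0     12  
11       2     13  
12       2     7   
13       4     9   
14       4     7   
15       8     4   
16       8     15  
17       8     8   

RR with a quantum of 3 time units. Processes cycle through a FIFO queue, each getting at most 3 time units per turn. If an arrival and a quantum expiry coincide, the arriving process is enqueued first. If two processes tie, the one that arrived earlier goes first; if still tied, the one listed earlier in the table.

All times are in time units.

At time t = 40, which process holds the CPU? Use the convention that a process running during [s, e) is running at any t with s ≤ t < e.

14

Timeline: | 10 0-3 | 11 3-6 | 12 6-9 | 10 9-12 | 13 12-15 | 14 15-18 | 11 18-21 | 15 21-24 | 16 24-27 | 17 27-30 | 12 30-33 | 10 33-36 | 13 36-39 | 14 39-42 | 11 42-45 | 15 45-46 | 16 46-49 | 17 49-52 | 12 52-53 | 10 53-56 | 13 56-59 | 14 59-60 | 11 60-63 | 16 63-66 | 17 66-68 | 11 68-69 | 16 69-75 |
Completion: 10=56  11=69  12=53  13=59  14=60  15=46  16=75  17=68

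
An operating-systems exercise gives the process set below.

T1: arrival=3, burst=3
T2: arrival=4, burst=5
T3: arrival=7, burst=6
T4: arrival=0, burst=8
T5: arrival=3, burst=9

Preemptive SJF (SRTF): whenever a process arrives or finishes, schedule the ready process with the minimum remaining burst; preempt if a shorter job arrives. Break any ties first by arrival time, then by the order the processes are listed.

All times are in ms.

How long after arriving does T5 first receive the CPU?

19

Schedule: | T4 0-3 | T1 3-6 | T4 6-11 | T2 11-16 | T3 16-22 | T5 22-31 |
Completion: T1=6  T2=16  T3=22  T4=11  T5=31
Turnaround (C−A): T1=3  T2=12  T3=15  T4=11  T5=28
Response(T5) = first start − arrival = 22 − 3 = 19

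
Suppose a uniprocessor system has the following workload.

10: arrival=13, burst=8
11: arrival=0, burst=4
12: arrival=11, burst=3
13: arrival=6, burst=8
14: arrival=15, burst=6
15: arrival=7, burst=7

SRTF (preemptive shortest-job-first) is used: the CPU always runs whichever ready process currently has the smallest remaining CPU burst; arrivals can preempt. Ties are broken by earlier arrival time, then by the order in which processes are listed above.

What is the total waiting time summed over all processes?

Gantt: | 11 0-4 | idle 4-6 | 13 6-14 | 12 14-17 | 14 17-23 | 15 23-30 | 10 30-38 |
Completion: 10=38  11=4  12=17  13=14  14=23  15=30
Turnaround (C−A): 10=25  11=4  12=6  13=8  14=8  15=23
Waiting = turnaround − burst: 10=17, 11=0, 12=3, 13=0, 14=2, 15=16
Total waiting = 17 + 0 + 3 + 0 + 2 + 16 = 38

38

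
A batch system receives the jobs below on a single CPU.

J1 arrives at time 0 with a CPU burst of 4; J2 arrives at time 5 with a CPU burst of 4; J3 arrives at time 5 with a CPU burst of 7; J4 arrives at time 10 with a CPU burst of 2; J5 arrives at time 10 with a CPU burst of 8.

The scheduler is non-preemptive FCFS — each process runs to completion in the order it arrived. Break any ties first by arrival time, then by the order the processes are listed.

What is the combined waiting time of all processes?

Gantt: | J1 0-4 | idle 4-5 | J2 5-9 | J3 9-16 | J4 16-18 | J5 18-26 |
Completion: J1=4  J2=9  J3=16  J4=18  J5=26
Turnaround (C−A): J1=4  J2=4  J3=11  J4=8  J5=16
Waiting = turnaround − burst: J1=0, J2=0, J3=4, J4=6, J5=8
Total waiting = 0 + 0 + 4 + 6 + 8 = 18

18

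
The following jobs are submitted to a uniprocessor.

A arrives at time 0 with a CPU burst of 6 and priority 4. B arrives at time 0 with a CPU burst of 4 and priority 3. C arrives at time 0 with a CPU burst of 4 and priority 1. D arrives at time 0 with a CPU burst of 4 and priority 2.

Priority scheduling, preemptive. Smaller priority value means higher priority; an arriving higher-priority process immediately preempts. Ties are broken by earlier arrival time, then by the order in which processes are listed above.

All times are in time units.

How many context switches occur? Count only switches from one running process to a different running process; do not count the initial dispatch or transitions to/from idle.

Gantt: | C 0-4 | D 4-8 | B 8-12 | A 12-18 |
Completion: A=18  B=12  C=4  D=8

3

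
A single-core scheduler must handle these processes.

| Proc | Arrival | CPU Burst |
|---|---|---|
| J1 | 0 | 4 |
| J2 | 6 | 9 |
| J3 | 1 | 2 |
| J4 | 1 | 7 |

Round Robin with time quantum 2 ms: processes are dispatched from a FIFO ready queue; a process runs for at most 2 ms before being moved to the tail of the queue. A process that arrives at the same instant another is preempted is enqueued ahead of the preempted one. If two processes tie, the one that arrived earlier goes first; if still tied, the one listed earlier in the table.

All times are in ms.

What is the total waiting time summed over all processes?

Schedule: | J1 0-2 | J3 2-4 | J4 4-6 | J1 6-8 | J2 8-10 | J4 10-12 | J2 12-14 | J4 14-16 | J2 16-18 | J4 18-19 | J2 19-22 |
Completion: J1=8  J2=22  J3=4  J4=19
Turnaround (C−A): J1=8  J2=16  J3=3  J4=18
Waiting = turnaround − burst: J1=4, J2=7, J3=1, J4=11
Total waiting = 4 + 7 + 1 + 11 = 23

23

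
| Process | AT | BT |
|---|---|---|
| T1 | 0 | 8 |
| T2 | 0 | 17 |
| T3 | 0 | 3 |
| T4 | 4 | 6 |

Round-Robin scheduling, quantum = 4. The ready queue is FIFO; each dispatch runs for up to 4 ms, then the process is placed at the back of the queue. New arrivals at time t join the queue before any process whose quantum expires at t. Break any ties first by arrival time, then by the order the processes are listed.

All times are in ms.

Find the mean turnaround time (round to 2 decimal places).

21.25

Schedule: | T1 0-4 | T2 4-8 | T3 8-11 | T4 11-15 | T1 15-19 | T2 19-23 | T4 23-25 | T2 25-34 |
Completion: T1=19  T2=34  T3=11  T4=25
Turnaround times: T1=19, T2=34, T3=11, T4=21
Average turnaround = (19+34+11+21) / 4 = 85/4 = 21.25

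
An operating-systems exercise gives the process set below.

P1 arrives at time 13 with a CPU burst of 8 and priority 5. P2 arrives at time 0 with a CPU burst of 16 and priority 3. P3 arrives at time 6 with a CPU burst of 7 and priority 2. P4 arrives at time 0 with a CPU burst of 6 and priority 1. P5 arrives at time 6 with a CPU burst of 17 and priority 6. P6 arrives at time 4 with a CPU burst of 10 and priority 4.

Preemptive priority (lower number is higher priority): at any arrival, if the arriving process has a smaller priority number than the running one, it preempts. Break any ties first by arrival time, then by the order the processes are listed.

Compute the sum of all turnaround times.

169

Schedule: | P4 0-6 | P3 6-13 | P2 13-29 | P6 29-39 | P1 39-47 | P5 47-64 |
Completion: P1=47  P2=29  P3=13  P4=6  P5=64  P6=39
Turnaround (C−A): P1=34  P2=29  P3=7  P4=6  P5=58  P6=35
Turnaround = completion − arrival: P1=34, P2=29, P3=7, P4=6, P5=58, P6=35
Total turnaround = 34 + 29 + 7 + 6 + 58 + 35 = 169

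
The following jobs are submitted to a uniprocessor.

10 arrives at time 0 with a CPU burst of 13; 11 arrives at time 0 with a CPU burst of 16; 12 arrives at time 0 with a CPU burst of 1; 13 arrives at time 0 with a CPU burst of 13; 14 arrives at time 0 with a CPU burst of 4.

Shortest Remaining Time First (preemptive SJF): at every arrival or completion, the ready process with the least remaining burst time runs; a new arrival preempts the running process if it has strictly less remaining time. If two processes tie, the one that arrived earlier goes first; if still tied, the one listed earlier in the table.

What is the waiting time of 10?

5

Timeline: | 12 0-1 | 14 1-5 | 10 5-18 | 13 18-31 | 11 31-47 |
Completion: 10=18  11=47  12=1  13=31  14=5
Turnaround (C−A): 10=18  11=47  12=1  13=31  14=5
Waiting(10) = turnaround − burst = 18 − 13 = 5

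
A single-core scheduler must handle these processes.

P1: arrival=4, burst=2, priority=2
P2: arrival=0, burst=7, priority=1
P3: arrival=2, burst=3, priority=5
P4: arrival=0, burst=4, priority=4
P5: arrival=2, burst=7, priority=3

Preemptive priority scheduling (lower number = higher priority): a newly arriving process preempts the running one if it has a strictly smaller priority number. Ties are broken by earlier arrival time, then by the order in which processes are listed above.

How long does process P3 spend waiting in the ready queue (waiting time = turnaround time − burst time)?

18

Schedule: | P2 0-7 | P1 7-9 | P5 9-16 | P4 16-20 | P3 20-23 |
Completion: P1=9  P2=7  P3=23  P4=20  P5=16
Turnaround (C−A): P1=5  P2=7  P3=21  P4=20  P5=14
Waiting(P3) = turnaround − burst = 21 − 3 = 18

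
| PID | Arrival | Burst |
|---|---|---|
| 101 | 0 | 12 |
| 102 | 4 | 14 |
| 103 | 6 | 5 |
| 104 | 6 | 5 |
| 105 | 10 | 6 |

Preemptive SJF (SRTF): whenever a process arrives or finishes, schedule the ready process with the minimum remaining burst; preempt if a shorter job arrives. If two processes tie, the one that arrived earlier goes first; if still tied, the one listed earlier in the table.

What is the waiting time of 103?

Schedule: | 101 0-6 | 103 6-11 | 104 11-16 | 101 16-22 | 105 22-28 | 102 28-42 |
Completion: 101=22  102=42  103=11  104=16  105=28
Turnaround (C−A): 101=22  102=38  103=5  104=10  105=18
Waiting(103) = turnaround − burst = 5 − 5 = 0

0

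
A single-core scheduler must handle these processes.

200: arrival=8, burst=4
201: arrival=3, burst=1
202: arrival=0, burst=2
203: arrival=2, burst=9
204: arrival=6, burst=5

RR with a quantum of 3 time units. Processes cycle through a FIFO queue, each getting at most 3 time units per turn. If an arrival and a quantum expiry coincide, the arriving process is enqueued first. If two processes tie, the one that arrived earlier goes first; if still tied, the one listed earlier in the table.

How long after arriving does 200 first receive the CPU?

Schedule: | 202 0-2 | 203 2-5 | 201 5-6 | 203 6-9 | 204 9-12 | 200 12-15 | 203 15-18 | 204 18-20 | 200 20-21 |
Completion: 200=21  201=6  202=2  203=18  204=20
Response(200) = first start − arrival = 12 − 8 = 4

4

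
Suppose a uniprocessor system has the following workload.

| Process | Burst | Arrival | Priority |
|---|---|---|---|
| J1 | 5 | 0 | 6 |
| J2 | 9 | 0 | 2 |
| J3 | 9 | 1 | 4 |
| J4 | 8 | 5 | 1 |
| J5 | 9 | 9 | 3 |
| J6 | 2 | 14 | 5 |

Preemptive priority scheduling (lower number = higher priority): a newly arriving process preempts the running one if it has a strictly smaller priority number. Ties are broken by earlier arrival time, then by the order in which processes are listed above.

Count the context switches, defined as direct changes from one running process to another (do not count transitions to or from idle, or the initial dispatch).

Timeline: | J2 0-5 | J4 5-13 | J2 13-17 | J5 17-26 | J3 26-35 | J6 35-37 | J1 37-42 |
Completion: J1=42  J2=17  J3=35  J4=13  J5=26  J6=37
Turnaround (C−A): J1=42  J2=17  J3=34  J4=8  J5=17  J6=23

6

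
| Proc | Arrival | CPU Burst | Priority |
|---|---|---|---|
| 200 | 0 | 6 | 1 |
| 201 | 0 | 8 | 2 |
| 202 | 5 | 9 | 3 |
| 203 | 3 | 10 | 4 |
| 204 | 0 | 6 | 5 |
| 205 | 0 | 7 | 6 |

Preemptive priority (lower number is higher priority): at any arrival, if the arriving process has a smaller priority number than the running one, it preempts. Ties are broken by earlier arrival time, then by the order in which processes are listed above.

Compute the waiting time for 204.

33

Gantt: | 200 0-6 | 201 6-14 | 202 14-23 | 203 23-33 | 204 33-39 | 205 39-46 |
Completion: 200=6  201=14  202=23  203=33  204=39  205=46
Turnaround (C−A): 200=6  201=14  202=18  203=30  204=39  205=46
Waiting(204) = turnaround − burst = 39 − 6 = 33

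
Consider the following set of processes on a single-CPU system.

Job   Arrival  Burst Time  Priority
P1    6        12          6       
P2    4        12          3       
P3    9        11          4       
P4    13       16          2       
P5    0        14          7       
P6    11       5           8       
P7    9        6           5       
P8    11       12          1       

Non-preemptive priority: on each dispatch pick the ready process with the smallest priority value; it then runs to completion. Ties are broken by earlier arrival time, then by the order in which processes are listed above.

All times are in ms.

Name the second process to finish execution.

P8

Schedule: | P5 0-14 | P8 14-26 | P4 26-42 | P2 42-54 | P3 54-65 | P7 65-71 | P1 71-83 | P6 83-88 |
Completion: P1=83  P2=54  P3=65  P4=42  P5=14  P6=88  P7=71  P8=26
Turnaround (C−A): P1=77  P2=50  P3=56  P4=29  P5=14  P6=77  P7=62  P8=15
Finish order: P5 → P8 → P4 → P2 → P3 → P7 → P1 → P6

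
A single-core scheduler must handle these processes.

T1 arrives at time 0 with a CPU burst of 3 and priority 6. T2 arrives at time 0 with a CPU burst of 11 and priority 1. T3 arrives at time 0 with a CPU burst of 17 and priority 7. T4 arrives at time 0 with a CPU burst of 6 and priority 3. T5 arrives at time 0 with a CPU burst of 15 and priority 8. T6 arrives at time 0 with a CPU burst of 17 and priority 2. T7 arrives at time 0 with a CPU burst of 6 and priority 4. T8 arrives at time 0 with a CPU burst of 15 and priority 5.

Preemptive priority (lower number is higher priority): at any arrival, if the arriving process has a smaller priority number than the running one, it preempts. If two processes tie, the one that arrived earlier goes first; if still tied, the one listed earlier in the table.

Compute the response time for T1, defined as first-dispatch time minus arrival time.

55

Gantt: | T2 0-11 | T6 11-28 | T4 28-34 | T7 34-40 | T8 40-55 | T1 55-58 | T3 58-75 | T5 75-90 |
Completion: T1=58  T2=11  T3=75  T4=34  T5=90  T6=28  T7=40  T8=55
Turnaround (C−A): T1=58  T2=11  T3=75  T4=34  T5=90  T6=28  T7=40  T8=55
Response(T1) = first start − arrival = 55 − 0 = 55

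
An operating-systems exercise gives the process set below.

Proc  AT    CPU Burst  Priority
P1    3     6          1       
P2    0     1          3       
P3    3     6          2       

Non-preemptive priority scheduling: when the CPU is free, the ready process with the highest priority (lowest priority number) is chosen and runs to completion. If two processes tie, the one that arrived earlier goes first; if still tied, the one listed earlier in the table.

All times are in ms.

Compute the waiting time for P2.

0

Gantt: | P2 0-1 | idle 1-3 | P1 3-9 | P3 9-15 |
Completion: P1=9  P2=1  P3=15
Waiting(P2) = turnaround − burst = 1 − 1 = 0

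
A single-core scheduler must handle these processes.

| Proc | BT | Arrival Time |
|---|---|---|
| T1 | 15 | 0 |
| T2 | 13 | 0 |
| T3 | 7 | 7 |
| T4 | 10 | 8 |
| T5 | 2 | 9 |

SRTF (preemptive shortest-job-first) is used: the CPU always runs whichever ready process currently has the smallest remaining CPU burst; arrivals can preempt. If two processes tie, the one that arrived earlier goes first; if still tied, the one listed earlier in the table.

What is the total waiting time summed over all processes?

56

Timeline: | T2 0-9 | T5 9-11 | T2 11-15 | T3 15-22 | T4 22-32 | T1 32-47 |
Completion: T1=47  T2=15  T3=22  T4=32  T5=11
Turnaround (C−A): T1=47  T2=15  T3=15  T4=24  T5=2
Waiting = turnaround − burst: T1=32, T2=2, T3=8, T4=14, T5=0
Total waiting = 32 + 2 + 8 + 14 + 0 = 56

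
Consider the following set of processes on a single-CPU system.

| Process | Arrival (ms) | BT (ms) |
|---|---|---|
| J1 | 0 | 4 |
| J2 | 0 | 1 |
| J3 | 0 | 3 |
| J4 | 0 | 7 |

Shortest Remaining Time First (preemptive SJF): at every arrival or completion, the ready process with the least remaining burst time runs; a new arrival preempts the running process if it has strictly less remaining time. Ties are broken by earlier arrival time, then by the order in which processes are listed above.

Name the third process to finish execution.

Schedule: | J2 0-1 | J3 1-4 | J1 4-8 | J4 8-15 |
Completion: J1=8  J2=1  J3=4  J4=15
Finish order: J2 → J3 → J1 → J4

J1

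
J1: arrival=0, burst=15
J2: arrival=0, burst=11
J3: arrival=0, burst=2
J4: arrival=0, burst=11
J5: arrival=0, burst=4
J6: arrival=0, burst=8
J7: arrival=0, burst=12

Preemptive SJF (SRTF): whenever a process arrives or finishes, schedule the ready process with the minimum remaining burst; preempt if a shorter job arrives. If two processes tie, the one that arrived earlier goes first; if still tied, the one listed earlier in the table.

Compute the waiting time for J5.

2

Timeline: | J3 0-2 | J5 2-6 | J6 6-14 | J2 14-25 | J4 25-36 | J7 36-48 | J1 48-63 |
Completion: J1=63  J2=25  J3=2  J4=36  J5=6  J6=14  J7=48
Turnaround (C−A): J1=63  J2=25  J3=2  J4=36  J5=6  J6=14  J7=48
Waiting(J5) = turnaround − burst = 6 − 4 = 2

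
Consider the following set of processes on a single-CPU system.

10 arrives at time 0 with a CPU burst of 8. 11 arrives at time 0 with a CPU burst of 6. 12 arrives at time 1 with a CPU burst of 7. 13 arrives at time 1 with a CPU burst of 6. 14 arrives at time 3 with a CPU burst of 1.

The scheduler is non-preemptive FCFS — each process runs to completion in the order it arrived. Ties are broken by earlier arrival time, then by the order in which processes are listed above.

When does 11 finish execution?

Timeline: | 10 0-8 | 11 8-14 | 12 14-21 | 13 21-27 | 14 27-28 |
Completion: 10=8  11=14  12=21  13=27  14=28

14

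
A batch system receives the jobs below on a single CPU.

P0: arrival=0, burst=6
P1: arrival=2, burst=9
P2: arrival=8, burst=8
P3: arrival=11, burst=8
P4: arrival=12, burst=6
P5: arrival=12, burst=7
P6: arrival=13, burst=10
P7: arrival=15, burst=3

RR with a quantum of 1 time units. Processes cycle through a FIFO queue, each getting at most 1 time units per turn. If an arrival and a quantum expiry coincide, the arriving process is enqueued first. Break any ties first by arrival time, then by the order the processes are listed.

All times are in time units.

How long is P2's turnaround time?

42

Gantt: | P0 0-2 | P1 2-3 | P0 3-4 | P1 4-5 | P0 5-6 | P1 6-7 | P0 7-8 | P1 8-9 | P2 9-10 | P0 10-11 | P1 11-12 | P2 12-13 | P3 13-14 | P4 14-15 | P5 15-16 | P1 16-17 | P6 17-18 | P2 18-19 | P3 19-20 | P7 20-21 | P4 21-22 | P5 22-23 | P1 23-24 | P6 24-25 | P2 25-26 | P3 26-27 | P7 27-28 | P4 28-29 | P5 29-30 | P1 30-31 | P6 31-32 | P2 32-33 | P3 33-34 | P7 34-35 | P4 35-36 | P5 36-37 | P1 37-38 | P6 38-39 | P2 39-40 | P3 40-41 | P4 41-42 | P5 42-43 | P6 43-44 | P2 44-45 | P3 45-46 | P4 46-47 | P5 47-48 | P6 48-49 | P2 49-50 | P3 50-51 | P5 51-52 | P6 52-53 | P3 53-54 | P6 54-57 |
Completion: P0=11  P1=38  P2=50  P3=54  P4=47  P5=52  P6=57  P7=35
Turnaround(P2) = completion − arrival = 50 − 8 = 42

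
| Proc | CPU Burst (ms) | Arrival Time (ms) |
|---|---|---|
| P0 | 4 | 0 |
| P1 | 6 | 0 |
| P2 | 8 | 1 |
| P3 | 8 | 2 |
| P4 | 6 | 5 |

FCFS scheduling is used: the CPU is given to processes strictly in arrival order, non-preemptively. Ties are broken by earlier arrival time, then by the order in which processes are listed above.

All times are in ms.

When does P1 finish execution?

Schedule: | P0 0-4 | P1 4-10 | P2 10-18 | P3 18-26 | P4 26-32 |
Completion: P0=4  P1=10  P2=18  P3=26  P4=32

10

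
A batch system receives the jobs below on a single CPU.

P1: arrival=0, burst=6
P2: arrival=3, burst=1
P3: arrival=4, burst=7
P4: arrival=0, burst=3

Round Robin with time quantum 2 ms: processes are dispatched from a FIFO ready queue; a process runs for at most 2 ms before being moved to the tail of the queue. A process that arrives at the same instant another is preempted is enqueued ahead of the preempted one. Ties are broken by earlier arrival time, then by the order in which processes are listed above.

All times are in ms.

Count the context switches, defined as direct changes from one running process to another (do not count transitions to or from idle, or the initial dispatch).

Timeline: | P1 0-2 | P4 2-4 | P1 4-6 | P2 6-7 | P3 7-9 | P4 9-10 | P1 10-12 | P3 12-17 |
Completion: P1=12  P2=7  P3=17  P4=10
Turnaround (C−A): P1=12  P2=4  P3=13  P4=10

7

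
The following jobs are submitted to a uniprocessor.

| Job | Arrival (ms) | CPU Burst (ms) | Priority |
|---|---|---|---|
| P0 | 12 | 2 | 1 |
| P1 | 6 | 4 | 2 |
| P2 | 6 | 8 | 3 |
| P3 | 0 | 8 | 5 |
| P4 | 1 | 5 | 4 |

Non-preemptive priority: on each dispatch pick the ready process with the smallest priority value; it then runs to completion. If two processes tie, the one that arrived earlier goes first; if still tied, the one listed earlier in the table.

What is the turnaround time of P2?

16

Timeline: | P3 0-8 | P1 8-12 | P0 12-14 | P2 14-22 | P4 22-27 |
Completion: P0=14  P1=12  P2=22  P3=8  P4=27
Turnaround (C−A): P0=2  P1=6  P2=16  P3=8  P4=26
Turnaround(P2) = completion − arrival = 22 − 6 = 16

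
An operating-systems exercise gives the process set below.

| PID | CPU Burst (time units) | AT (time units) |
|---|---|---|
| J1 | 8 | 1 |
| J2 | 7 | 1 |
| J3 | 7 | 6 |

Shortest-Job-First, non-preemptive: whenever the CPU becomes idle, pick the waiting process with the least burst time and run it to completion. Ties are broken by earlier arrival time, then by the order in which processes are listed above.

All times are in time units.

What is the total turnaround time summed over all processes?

Gantt: | idle 0-1 | J2 1-8 | J3 8-15 | J1 15-23 |
Completion: J1=23  J2=8  J3=15
Turnaround = completion − arrival: J1=22, J2=7, J3=9
Total turnaround = 22 + 7 + 9 = 38

38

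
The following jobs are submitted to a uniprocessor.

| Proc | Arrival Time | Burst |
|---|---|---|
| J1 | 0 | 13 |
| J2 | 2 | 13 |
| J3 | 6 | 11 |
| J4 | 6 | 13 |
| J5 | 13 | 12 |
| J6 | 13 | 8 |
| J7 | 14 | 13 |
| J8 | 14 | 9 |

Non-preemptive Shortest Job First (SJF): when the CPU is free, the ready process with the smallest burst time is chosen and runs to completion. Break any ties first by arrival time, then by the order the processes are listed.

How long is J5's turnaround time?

40

Gantt: | J1 0-13 | J6 13-21 | J8 21-30 | J3 30-41 | J5 41-53 | J2 53-66 | J4 66-79 | J7 79-92 |
Completion: J1=13  J2=66  J3=41  J4=79  J5=53  J6=21  J7=92  J8=30
Turnaround (C−A): J1=13  J2=64  J3=35  J4=73  J5=40  J6=8  J7=78  J8=16
Turnaround(J5) = completion − arrival = 53 − 13 = 40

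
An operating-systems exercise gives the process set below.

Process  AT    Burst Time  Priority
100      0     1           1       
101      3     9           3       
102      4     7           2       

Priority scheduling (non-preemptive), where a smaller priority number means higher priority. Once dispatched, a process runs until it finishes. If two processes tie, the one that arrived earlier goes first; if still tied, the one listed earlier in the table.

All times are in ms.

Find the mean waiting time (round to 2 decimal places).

Timeline: | 100 0-1 | idle 1-3 | 101 3-12 | 102 12-19 |
Completion: 100=1  101=12  102=19
Turnaround (C−A): 100=1  101=9  102=15
Waiting times: 100=0, 101=0, 102=8
Average waiting = (0+0+8) / 3 = 8/3 = 2.67

2.67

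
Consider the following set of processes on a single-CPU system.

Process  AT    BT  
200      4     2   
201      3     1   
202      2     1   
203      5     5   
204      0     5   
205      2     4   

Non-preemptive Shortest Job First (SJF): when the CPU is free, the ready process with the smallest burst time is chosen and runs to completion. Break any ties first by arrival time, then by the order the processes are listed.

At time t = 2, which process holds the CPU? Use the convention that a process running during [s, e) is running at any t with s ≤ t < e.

204

Gantt: | 204 0-5 | 202 5-6 | 201 6-7 | 200 7-9 | 205 9-13 | 203 13-18 |
Completion: 200=9  201=7  202=6  203=18  204=5  205=13
Turnaround (C−A): 200=5  201=4  202=4  203=13  204=5  205=11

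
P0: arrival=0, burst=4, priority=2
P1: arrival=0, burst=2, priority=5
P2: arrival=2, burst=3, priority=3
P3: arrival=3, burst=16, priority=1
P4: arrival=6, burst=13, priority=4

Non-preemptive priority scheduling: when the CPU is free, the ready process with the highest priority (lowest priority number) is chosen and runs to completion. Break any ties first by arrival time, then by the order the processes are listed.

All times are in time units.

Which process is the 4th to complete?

P4

Schedule: | P0 0-4 | P3 4-20 | P2 20-23 | P4 23-36 | P1 36-38 |
Completion: P0=4  P1=38  P2=23  P3=20  P4=36
Turnaround (C−A): P0=4  P1=38  P2=21  P3=17  P4=30
Finish order: P0 → P3 → P2 → P4 → P1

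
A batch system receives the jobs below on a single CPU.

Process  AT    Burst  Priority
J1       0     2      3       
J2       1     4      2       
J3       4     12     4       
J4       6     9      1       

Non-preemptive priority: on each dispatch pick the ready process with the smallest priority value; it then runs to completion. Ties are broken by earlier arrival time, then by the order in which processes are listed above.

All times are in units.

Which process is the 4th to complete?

J3

Gantt: | J1 0-2 | J2 2-6 | J4 6-15 | J3 15-27 |
Completion: J1=2  J2=6  J3=27  J4=15
Finish order: J1 → J2 → J4 → J3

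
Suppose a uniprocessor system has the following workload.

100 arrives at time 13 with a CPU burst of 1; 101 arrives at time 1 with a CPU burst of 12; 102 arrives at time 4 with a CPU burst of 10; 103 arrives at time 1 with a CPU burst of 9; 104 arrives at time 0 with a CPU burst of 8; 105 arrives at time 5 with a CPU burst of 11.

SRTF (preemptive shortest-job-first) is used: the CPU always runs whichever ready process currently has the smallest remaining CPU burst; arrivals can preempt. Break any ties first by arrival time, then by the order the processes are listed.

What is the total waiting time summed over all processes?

83

Timeline: | 104 0-8 | 103 8-13 | 100 13-14 | 103 14-18 | 102 18-28 | 105 28-39 | 101 39-51 |
Completion: 100=14  101=51  102=28  103=18  104=8  105=39
Turnaround (C−A): 100=1  101=50  102=24  103=17  104=8  105=34
Waiting = turnaround − burst: 100=0, 101=38, 102=14, 103=8, 104=0, 105=23
Total waiting = 0 + 38 + 14 + 8 + 0 + 23 = 83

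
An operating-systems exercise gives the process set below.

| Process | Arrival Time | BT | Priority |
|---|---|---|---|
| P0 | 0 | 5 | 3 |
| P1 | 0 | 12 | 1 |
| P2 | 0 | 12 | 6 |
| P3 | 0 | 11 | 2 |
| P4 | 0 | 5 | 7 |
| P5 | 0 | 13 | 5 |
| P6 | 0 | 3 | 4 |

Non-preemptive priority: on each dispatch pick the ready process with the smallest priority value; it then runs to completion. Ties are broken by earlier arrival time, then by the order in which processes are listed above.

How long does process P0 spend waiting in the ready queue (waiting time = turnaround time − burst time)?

23

Gantt: | P1 0-12 | P3 12-23 | P0 23-28 | P6 28-31 | P5 31-44 | P2 44-56 | P4 56-61 |
Completion: P0=28  P1=12  P2=56  P3=23  P4=61  P5=44  P6=31
Waiting(P0) = turnaround − burst = 28 − 5 = 23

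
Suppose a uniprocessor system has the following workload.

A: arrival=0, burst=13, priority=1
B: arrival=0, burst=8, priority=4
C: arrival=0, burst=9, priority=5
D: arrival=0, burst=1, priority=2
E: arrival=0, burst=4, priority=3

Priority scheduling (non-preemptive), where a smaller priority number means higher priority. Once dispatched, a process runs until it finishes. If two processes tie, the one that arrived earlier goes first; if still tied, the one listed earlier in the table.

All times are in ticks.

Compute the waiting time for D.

13

Gantt: | A 0-13 | D 13-14 | E 14-18 | B 18-26 | C 26-35 |
Completion: A=13  B=26  C=35  D=14  E=18
Turnaround (C−A): A=13  B=26  C=35  D=14  E=18
Waiting(D) = turnaround − burst = 14 − 1 = 13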